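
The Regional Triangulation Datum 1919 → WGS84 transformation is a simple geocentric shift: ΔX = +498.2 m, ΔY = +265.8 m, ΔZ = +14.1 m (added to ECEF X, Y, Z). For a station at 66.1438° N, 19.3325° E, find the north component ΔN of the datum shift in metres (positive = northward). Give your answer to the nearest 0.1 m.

ΔN = -504.7 m

The local north axis is (−sin φ cos λ, −sin φ sin λ, cos φ), giving ΔN = -429.944 − 80.475 + 5.703 = -504.72 m.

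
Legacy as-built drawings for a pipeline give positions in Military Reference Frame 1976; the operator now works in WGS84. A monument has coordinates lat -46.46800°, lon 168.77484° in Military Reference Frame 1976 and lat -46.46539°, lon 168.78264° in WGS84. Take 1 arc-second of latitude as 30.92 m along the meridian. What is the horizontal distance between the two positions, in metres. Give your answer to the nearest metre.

Δφ = -46.46539° − -46.46800° = +0.00261°; Δλ = 168.78264° − 168.77484° = +0.00780°.
1° of latitude = 3600 × 30.92 = 111312 m.
ΔN = Δφ × 111312 = 290.5 m; ΔE = Δλ × 111312 × cos(-46.46800°) = +0.00780 × 111312 × 0.688760 = 598.0 m.
Distance = √(ΔE² + ΔN²) = √(598.0² + 290.5²) = 664.8 m.

665 m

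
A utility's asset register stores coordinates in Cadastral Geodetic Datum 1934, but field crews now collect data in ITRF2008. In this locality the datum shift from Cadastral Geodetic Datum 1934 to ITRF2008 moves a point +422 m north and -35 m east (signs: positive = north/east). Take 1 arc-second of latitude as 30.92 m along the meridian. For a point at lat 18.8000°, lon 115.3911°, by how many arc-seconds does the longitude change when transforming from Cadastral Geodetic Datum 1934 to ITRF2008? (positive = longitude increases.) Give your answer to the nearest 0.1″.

At latitude 18.8000°, cos φ = 0.946649.
1″ of longitude at this latitude = 30.92 × cos φ = 29.2704 m, so Δλ = -35.0 / 29.2704 = -1.196″.

Δλ = -1.2″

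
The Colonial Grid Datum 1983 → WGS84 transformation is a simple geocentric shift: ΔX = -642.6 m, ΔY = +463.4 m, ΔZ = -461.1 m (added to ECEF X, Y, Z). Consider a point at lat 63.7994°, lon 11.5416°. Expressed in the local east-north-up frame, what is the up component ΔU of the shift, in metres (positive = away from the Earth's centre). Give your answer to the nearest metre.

The local up (radial) axis is (cos φ cos λ, cos φ sin λ, sin φ), giving ΔU = -277.981 + 40.936 − 413.724 = -650.77 m.

ΔU = -651 m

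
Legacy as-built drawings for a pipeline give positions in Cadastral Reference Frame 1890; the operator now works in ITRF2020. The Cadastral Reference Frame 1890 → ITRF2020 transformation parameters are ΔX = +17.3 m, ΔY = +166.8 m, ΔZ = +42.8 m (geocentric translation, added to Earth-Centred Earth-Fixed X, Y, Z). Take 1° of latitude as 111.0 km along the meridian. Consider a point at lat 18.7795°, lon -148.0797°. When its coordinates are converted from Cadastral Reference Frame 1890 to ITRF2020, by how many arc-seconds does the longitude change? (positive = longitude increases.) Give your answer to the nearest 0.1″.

Δλ = -4.5″

sin φ = 0.321927, cos φ = 0.946765, sin λ = -0.528739, cos λ = -0.848784.
East component: ΔE = −sin λ·ΔX + cos λ·ΔY = −(-0.528739)(17.3) + (-0.848784)(166.8) = -132.43 m.
1° of latitude spans 111000 m; at latitude φ, 1° of longitude spans that × cos φ = 105090.9 m, so Δλ = -132.43 / 105090.9 × 3600 = -4.537″.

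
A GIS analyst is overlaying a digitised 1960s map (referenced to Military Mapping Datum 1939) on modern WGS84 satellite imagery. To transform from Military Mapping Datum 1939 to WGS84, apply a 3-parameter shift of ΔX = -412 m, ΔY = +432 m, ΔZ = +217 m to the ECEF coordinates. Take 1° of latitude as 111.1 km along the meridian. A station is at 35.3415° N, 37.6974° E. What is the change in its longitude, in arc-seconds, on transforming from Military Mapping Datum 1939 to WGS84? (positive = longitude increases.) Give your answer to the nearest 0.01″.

sin φ = 0.578449, cos φ = 0.815719, sin λ = 0.611491, cos λ = 0.791251.
East component: ΔE = −sin λ·ΔX + cos λ·ΔY = −(0.611491)(-412) + (0.791251)(432) = 593.75 m.
1° of latitude spans 111100 m; at latitude φ, 1° of longitude spans that × cos φ = 90626.4 m, so Δλ = 593.75 / 90626.4 × 3600 = 23.586″.

Δλ = 23.59″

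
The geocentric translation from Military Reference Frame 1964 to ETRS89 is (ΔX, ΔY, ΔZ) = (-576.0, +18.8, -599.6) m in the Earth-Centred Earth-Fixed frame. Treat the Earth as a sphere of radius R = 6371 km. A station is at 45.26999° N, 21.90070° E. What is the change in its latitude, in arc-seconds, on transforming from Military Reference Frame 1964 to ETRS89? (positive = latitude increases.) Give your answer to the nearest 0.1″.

sin φ = 0.710431, cos φ = 0.703767, sin λ = 0.372999, cos λ = 0.927832.
North component: ΔN = −sin φ cos λ·ΔX − sin φ sin λ·ΔY + cos φ·ΔZ = −(0.710431)(0.927832)(-576.0) − (0.710431)(0.372999)(18.8) + (0.703767)(-599.6) = -47.28 m.
1° of latitude spans πR/180 = 111195 m, so Δφ = -47.28 / 111195 × 3600 = -1.531″.

Δφ = -1.5″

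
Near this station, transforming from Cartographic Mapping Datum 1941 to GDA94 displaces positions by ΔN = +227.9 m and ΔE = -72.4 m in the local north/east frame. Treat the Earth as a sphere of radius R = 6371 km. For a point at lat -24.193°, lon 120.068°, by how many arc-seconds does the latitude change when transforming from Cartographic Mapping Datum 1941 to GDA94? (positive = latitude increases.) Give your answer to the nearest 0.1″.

On a sphere of radius R, 1 rad of latitude = R, so Δφ = ΔN / R = 227.9 / 6371000 = 3.5771e-05 rad = 7.378″.

Δφ = 7.4″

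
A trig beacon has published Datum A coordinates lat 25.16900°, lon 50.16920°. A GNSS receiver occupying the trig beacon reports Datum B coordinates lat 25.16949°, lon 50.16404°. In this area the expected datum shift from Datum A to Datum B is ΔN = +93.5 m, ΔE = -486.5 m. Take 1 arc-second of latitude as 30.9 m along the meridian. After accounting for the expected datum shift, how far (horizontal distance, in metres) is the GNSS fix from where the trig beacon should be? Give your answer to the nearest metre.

Observed coordinate differences: Δφ = +0.00049°, Δλ = -0.00516°.
Converting to metres (1° lat = 111240 m, cos φ = 0.905057): observed ΔN = 54.5 m, observed ΔE = -519.5 m.
Subtracting the expected shift leaves a residual of 54.5 − (93.5) = -39.0 m north and -519.5 − (-486.5) = -33.0 m east.
Residual distance = √((-39.0)² + (-33.0)²) = 51.1 m.

51 m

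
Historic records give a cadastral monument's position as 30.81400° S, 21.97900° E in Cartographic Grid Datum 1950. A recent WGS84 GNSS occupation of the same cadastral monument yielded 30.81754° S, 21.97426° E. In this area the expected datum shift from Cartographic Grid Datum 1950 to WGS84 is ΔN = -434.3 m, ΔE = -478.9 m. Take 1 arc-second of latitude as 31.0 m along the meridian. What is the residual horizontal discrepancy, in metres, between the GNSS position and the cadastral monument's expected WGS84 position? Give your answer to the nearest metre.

46 m

Observed coordinate differences: Δφ = -0.00354°, Δλ = -0.00474°.
Converting to metres (1° lat = 111600 m, cos φ = 0.858835): observed ΔN = -395.1 m, observed ΔE = -454.3 m.
Subtracting the expected shift leaves a residual of -395.1 − (-434.3) = 39.2 m north and -454.3 − (-478.9) = 24.6 m east.
Residual distance = √(39.2² + 24.6²) = 46.3 m.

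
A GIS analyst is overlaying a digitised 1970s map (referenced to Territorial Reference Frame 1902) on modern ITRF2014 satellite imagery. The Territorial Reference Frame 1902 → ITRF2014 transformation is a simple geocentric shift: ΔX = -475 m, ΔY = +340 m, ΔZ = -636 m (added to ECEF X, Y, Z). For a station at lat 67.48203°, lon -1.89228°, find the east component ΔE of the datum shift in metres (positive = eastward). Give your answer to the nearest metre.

The local east axis at (φ, λ) is (−sin λ, cos λ, 0), so ΔE = −sin(-1.89228°)·(-475) + cos(-1.89228°)·340 = 324.13 m.

ΔE = 324 m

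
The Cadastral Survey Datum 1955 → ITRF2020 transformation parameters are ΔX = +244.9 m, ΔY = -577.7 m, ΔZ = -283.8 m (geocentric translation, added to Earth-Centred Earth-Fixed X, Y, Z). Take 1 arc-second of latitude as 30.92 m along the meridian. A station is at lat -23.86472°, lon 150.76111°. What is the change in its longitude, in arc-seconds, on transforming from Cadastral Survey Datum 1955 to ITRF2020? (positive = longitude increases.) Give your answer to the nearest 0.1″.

Δλ = 13.6″

sin φ = -0.404579, cos φ = 0.914503, sin λ = 0.488452, cos λ = -0.872591.
East component: ΔE = −sin λ·ΔX + cos λ·ΔY = −(0.488452)(244.9) + (-0.872591)(-577.7) = 384.47 m.
1° of latitude spans 3600 × 30.92 = 111312 m; at latitude φ, 1° of longitude spans that × cos φ = 101795.2 m, so Δλ = 384.47 / 101795.2 × 3600 = 13.597″.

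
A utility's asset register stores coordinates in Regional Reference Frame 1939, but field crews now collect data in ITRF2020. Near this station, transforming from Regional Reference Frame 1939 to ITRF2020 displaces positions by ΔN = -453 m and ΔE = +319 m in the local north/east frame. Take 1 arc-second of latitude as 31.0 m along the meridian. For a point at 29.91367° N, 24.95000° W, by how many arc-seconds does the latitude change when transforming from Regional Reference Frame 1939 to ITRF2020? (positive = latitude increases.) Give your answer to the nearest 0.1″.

1″ of latitude = 31.00 m, so Δφ = -453.0 / 31.00 = -14.613″.

Δφ = -14.6″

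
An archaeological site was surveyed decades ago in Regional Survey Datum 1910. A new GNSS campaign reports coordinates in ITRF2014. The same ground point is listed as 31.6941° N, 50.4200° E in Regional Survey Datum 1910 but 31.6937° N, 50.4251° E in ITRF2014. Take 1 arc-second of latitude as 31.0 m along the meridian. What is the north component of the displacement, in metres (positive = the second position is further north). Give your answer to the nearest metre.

Δφ = 31.6937° − 31.6941° = -0.0004°; Δλ = 50.4251° − 50.4200° = +0.0051°.
1° of latitude = 3600 × 31.00 = 111600 m.
ΔN = Δφ × 111600 = -44.6 m; ΔE = Δλ × 111600 × cos(31.6941°) = +0.0051 × 111600 × 0.850865 = 484.3 m.

ΔN = -45 m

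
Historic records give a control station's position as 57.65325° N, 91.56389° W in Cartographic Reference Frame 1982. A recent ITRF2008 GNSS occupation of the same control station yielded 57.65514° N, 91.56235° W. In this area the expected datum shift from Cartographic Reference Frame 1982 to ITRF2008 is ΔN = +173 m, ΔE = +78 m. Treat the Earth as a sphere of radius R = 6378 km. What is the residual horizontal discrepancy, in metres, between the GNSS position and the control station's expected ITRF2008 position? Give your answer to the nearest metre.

Observed coordinate differences: Δφ = +0.00189°, Δλ = +0.00154°.
Converting to metres (1° lat = 111317 m, cos φ = 0.535042): observed ΔN = 210.4 m, observed ΔE = 91.7 m.
Subtracting the expected shift leaves a residual of 210.4 − (173) = 37.4 m north and 91.7 − (78) = 13.7 m east.
Residual distance = √(37.4² + 13.7²) = 39.8 m.

40 m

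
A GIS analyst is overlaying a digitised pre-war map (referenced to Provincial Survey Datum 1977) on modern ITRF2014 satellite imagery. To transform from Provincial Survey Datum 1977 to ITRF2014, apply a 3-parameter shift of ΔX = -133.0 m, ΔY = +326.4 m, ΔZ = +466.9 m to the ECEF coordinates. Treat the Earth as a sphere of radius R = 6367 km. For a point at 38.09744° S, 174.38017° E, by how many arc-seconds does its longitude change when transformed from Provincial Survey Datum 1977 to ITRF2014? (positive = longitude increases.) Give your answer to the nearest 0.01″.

sin φ = -0.617001, cos φ = 0.786963, sin λ = 0.097927, cos λ = -0.995194.
East component: ΔE = −sin λ·ΔX + cos λ·ΔY = −(0.097927)(-133.0) + (-0.995194)(326.4) = -311.81 m.
1° of latitude spans πR/180 = 111125 m; at latitude φ, 1° of longitude spans that × cos φ = 87451.3 m, so Δλ = -311.81 / 87451.3 × 3600 = -12.836″.

Δλ = -12.84″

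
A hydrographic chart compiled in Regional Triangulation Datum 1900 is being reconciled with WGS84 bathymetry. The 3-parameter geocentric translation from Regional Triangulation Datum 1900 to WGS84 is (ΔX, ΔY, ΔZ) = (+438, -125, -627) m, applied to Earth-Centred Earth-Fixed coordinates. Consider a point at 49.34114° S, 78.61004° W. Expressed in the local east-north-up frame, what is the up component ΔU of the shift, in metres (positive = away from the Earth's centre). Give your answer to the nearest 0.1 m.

At φ = -49.34114°, λ = -78.61004°: sin φ = -0.758602, cos φ = 0.651554, sin λ = -0.980306, cos λ = 0.197486.
ΔU = cos φ cos λ·ΔX + cos φ sin λ·ΔY + sin φ·ΔZ = (0.651554)(0.197486)(438) + (0.651554)(-0.980306)(-125) + (-0.758602)(-627) = 611.84 m.

ΔU = 611.8 m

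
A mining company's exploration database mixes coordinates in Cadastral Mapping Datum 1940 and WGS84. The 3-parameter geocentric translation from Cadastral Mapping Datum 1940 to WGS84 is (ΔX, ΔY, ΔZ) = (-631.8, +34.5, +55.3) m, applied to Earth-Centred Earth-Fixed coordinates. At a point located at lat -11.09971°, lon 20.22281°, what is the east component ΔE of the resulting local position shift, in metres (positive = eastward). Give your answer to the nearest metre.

ΔE = 251 m

The local east axis at (φ, λ) is (−sin λ, cos λ, 0), so ΔE = −sin(20.22281°)·(-631.8) + cos(20.22281°)·34.5 = 250.77 m.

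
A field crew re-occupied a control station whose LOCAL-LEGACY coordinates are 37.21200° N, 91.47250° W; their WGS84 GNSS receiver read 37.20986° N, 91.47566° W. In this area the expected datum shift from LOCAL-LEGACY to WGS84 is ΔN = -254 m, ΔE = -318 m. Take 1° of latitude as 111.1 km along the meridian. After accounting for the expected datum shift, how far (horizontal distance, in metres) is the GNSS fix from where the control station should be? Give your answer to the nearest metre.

42 m

Observed coordinate differences: Δφ = -0.00214°, Δλ = -0.00316°.
Converting to metres (1° lat = 111100 m, cos φ = 0.796403): observed ΔN = -237.8 m, observed ΔE = -279.6 m.
Subtracting the expected shift leaves a residual of -237.8 − (-254) = 16.2 m north and -279.6 − (-318) = 38.4 m east.
Residual distance = √(16.2² + 38.4²) = 41.7 m.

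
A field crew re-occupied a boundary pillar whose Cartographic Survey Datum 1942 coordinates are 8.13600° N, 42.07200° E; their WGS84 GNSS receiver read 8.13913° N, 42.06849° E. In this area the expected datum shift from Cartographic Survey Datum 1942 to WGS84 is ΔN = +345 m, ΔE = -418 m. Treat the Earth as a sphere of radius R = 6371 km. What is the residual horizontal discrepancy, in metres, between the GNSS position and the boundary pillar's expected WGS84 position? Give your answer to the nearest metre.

32 m

Observed coordinate differences: Δφ = +0.00313°, Δλ = -0.00351°.
Converting to metres (1° lat = 111195 m, cos φ = 0.989935): observed ΔN = 348.0 m, observed ΔE = -386.4 m.
Subtracting the expected shift leaves a residual of 348.0 − (345) = 3.0 m north and -386.4 − (-418) = 31.6 m east.
Residual distance = √(3.0² + 31.6²) = 31.8 m.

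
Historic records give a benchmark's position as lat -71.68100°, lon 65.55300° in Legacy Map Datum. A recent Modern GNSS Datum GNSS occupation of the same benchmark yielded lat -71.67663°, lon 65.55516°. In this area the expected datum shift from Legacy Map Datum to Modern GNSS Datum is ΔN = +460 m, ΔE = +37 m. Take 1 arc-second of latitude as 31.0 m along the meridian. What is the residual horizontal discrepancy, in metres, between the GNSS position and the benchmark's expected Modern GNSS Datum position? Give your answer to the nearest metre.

Observed coordinate differences: Δφ = +0.00437°, Δλ = +0.00216°.
Converting to metres (1° lat = 111600 m, cos φ = 0.314307): observed ΔN = 487.7 m, observed ΔE = 75.8 m.
Subtracting the expected shift leaves a residual of 487.7 − (460) = 27.7 m north and 75.8 − (37) = 38.8 m east.
Residual distance = √(27.7² + 38.8²) = 47.6 m.

48 m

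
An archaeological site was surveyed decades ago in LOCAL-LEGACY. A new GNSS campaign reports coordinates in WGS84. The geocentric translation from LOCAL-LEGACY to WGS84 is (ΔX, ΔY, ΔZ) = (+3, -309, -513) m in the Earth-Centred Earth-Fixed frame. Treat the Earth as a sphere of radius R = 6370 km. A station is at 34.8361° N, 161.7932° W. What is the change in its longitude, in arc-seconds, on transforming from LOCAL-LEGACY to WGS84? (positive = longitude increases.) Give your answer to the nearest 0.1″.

Δλ = 11.6″

sin φ = 0.571231, cos φ = 0.820789, sin λ = -0.312448, cos λ = -0.949935.
East component: ΔE = −sin λ·ΔX + cos λ·ΔY = −(-0.312448)(3) + (-0.949935)(-309) = 294.47 m.
1° of latitude spans πR/180 = 111177 m; at latitude φ, 1° of longitude spans that × cos φ = 91253.3 m, so Δλ = 294.47 / 91253.3 × 3600 = 11.617″.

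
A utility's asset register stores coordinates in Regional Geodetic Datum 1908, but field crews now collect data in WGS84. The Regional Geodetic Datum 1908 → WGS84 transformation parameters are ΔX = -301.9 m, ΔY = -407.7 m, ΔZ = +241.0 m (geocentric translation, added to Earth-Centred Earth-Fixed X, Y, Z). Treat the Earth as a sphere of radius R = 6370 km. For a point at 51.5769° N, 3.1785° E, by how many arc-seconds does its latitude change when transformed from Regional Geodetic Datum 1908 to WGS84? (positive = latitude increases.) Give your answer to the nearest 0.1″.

sin φ = 0.783443, cos φ = 0.621464, sin λ = 0.055447, cos λ = 0.998462.
North component: ΔN = −sin φ cos λ·ΔX − sin φ sin λ·ΔY + cos φ·ΔZ = −(0.783443)(0.998462)(-301.9) − (0.783443)(0.055447)(-407.7) + (0.621464)(241.0) = 403.64 m.
1° of latitude spans πR/180 = 111177 m, so Δφ = 403.64 / 111177 × 3600 = 13.070″.

Δφ = 13.1″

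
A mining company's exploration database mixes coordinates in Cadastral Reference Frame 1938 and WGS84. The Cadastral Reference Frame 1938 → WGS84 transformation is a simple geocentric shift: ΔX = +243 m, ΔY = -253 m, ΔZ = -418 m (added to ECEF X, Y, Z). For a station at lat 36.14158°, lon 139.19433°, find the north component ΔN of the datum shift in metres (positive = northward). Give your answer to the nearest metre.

ΔN = -132 m

The local north axis is (−sin φ cos λ, −sin φ sin λ, cos φ), giving ΔN = 108.481 + 97.511 − 337.561 = -131.57 m.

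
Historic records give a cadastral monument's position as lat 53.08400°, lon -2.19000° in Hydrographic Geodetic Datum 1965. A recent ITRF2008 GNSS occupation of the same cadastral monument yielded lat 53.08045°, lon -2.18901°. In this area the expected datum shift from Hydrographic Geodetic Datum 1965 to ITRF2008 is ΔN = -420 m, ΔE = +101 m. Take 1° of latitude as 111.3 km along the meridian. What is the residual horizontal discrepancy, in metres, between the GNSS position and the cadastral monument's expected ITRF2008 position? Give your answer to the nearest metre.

Observed coordinate differences: Δφ = -0.00355°, Δλ = +0.00099°.
Converting to metres (1° lat = 111300 m, cos φ = 0.600644): observed ΔN = -395.1 m, observed ΔE = 66.2 m.
Subtracting the expected shift leaves a residual of -395.1 − (-420) = 24.9 m north and 66.2 − (101) = -34.8 m east.
Residual distance = √(24.9² + (-34.8)²) = 42.8 m.

43 m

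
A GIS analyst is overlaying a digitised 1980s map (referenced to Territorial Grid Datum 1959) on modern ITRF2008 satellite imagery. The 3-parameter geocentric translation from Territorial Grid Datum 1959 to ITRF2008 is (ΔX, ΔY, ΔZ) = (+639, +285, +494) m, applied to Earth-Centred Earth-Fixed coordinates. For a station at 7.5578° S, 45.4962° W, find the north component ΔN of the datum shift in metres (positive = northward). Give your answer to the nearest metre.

ΔN = 522 m

At φ = -7.5578°, λ = -45.4962°: sin φ = -0.131526, cos φ = 0.991313, sin λ = -0.713204, cos λ = 0.700957.
ΔN = −sin φ cos λ·ΔX − sin φ sin λ·ΔY + cos φ·ΔZ = −(-0.131526)(0.700957)(639) − (-0.131526)(-0.713204)(285) + (0.991313)(494) = 521.89 m.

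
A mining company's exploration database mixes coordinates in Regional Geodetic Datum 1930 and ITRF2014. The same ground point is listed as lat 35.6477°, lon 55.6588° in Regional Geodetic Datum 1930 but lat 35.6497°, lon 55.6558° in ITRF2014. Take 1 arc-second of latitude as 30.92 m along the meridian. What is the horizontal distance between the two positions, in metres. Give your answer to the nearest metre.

Δφ = 35.6497° − 35.6477° = +0.0020°; Δλ = 55.6558° − 55.6588° = -0.0030°.
1° of latitude = 3600 × 30.92 = 111312 m.
ΔN = Δφ × 111312 = 222.6 m; ΔE = Δλ × 111312 × cos(35.6477°) = -0.0030 × 111312 × 0.812616 = -271.4 m.
Distance = √(ΔE² + ΔN²) = √((-271.4)² + 222.6²) = 351.0 m.

351 m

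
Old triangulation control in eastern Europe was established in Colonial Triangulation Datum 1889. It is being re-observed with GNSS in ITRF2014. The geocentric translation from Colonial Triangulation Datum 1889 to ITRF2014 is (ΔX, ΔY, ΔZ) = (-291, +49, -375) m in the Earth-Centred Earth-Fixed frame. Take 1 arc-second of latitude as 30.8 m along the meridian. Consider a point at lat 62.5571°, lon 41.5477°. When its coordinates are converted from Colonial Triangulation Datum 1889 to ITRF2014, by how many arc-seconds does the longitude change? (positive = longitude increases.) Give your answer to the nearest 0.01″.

sin φ = 0.887471, cos φ = 0.460864, sin λ = 0.663243, cos λ = 0.748404.
East component: ΔE = −sin λ·ΔX + cos λ·ΔY = −(0.663243)(-291) + (0.748404)(49) = 229.68 m.
1° of latitude spans 3600 × 30.80 = 110880 m; at latitude φ, 1° of longitude spans that × cos φ = 51100.6 m, so Δλ = 229.68 / 51100.6 × 3600 = 16.180″.

Δλ = 16.18″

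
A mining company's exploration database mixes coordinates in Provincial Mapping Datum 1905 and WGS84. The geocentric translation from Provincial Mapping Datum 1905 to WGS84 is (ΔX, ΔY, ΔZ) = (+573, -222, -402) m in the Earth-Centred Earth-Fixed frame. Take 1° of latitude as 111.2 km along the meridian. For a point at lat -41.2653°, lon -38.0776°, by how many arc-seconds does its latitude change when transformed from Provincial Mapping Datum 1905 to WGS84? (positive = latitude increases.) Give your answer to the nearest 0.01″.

Δφ = 2.77″

sin φ = -0.659547, cos φ = 0.751664, sin λ = -0.616728, cos λ = 0.787176.
North component: ΔN = −sin φ cos λ·ΔX − sin φ sin λ·ΔY + cos φ·ΔZ = −(-0.659547)(0.787176)(573) − (-0.659547)(-0.616728)(-222) + (0.751664)(-402) = 85.62 m.
1° of latitude spans 111200 m, so Δφ = 85.62 / 111200 × 3600 = 2.772″.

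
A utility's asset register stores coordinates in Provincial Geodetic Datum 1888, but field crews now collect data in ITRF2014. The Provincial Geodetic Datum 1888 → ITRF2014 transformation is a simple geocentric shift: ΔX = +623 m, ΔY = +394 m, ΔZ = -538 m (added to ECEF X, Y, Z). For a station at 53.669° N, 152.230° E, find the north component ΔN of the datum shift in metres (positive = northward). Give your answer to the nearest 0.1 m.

ΔN = -22.5 m

The local north axis is (−sin φ cos λ, −sin φ sin λ, cos φ), giving ΔN = 444.088 − 147.889 − 318.738 = -22.54 m.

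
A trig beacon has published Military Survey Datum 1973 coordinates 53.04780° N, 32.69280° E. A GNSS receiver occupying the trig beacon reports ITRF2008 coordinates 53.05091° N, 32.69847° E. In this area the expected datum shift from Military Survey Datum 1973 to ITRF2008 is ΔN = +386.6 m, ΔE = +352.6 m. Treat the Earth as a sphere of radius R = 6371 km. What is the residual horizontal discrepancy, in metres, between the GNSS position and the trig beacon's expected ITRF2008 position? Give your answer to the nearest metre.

Observed coordinate differences: Δφ = +0.00311°, Δλ = +0.00567°.
Converting to metres (1° lat = 111195 m, cos φ = 0.601149): observed ΔN = 345.8 m, observed ΔE = 379.0 m.
Subtracting the expected shift leaves a residual of 345.8 − (386.6) = -40.8 m north and 379.0 − (352.6) = 26.4 m east.
Residual distance = √((-40.8)² + 26.4²) = 48.6 m.

49 m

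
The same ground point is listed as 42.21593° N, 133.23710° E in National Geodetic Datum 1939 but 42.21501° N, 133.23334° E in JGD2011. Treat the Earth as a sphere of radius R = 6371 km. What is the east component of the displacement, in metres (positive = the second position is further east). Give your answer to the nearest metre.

ΔE = -310 m

Δφ = 42.21501° − 42.21593° = -0.00092°; Δλ = 133.23334° − 133.23710° = -0.00376°.
1° along a meridian = πR/180 = 111195 m.
ΔN = Δφ × 111195 = -102.3 m; ΔE = Δλ × 111195 × cos(42.21593°) = -0.00376 × 111195 × 0.740618 = -309.6 m.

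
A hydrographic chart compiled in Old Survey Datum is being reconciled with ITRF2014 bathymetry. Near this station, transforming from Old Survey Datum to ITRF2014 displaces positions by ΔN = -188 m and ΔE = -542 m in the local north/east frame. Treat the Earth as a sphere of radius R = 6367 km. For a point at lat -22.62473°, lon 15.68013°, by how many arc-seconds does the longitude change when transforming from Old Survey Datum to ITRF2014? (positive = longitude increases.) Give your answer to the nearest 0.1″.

At latitude -22.62473°, cos φ = 0.923044.
One radian of longitude at latitude φ spans R cos φ, so Δλ = ΔE / (R cos φ) = -542.0 / (6367000 × 0.923044) = -9.2224e-05 rad = -19.022″.

Δλ = -19.0″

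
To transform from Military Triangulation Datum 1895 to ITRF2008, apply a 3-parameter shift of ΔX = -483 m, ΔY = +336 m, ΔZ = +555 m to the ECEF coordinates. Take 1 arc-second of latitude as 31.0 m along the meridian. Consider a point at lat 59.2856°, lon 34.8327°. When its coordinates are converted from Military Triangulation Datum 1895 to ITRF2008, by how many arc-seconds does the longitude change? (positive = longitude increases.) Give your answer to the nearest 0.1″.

Δλ = 34.8″

sin φ = 0.859724, cos φ = 0.510759, sin λ = 0.571182, cos λ = 0.820823.
East component: ΔE = −sin λ·ΔX + cos λ·ΔY = −(0.571182)(-483) + (0.820823)(336) = 551.68 m.
1° of latitude spans 3600 × 31.00 = 111600 m; at latitude φ, 1° of longitude spans that × cos φ = 57000.7 m, so Δλ = 551.68 / 57000.7 × 3600 = 34.842″.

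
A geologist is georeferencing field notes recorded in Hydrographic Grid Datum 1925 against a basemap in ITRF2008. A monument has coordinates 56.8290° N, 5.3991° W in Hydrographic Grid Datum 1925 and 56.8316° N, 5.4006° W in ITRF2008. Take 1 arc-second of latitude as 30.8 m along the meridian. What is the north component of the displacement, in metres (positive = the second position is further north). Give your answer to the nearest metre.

Δφ = 56.8316° − 56.8290° = +0.0026°; Δλ = -5.4006° − -5.3991° = -0.0015°.
1° of latitude = 3600 × 30.80 = 110880 m.
ΔN = Δφ × 110880 = 288.3 m; ΔE = Δλ × 110880 × cos(56.8290°) = -0.0015 × 110880 × 0.547140 = -91.0 m.

ΔN = 288 m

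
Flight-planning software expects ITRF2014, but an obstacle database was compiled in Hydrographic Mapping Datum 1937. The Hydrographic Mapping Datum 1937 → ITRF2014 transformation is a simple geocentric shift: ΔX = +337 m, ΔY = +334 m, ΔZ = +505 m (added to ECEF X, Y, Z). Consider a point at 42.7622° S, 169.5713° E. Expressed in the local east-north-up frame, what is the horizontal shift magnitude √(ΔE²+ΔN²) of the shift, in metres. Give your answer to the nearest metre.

The local east axis at (φ, λ) is (−sin λ, cos λ, 0), so ΔE = −sin(169.5713°)·337 + cos(169.5713°)·334 = -389.48 m.
The local north axis is (−sin φ cos λ, −sin φ sin λ, cos φ), giving ΔN = -225.029 + 41.048 + 370.760 = 186.78 m.
Horizontal magnitude = √(ΔE² + ΔN²) = √((-389.48)² + 186.78²) = 431.95 m.

432 m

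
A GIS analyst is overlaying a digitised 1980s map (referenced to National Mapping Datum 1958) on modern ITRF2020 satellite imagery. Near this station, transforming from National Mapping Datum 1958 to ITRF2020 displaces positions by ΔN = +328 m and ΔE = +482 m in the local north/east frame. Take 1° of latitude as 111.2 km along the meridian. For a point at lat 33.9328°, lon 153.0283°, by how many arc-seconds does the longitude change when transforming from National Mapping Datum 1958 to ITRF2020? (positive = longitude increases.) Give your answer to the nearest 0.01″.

At latitude 33.9328°, cos φ = 0.829693.
1° of longitude at this latitude = 111.2 × cos φ = 92.26 km, so Δλ = 482.0 / 92261.8 = 0.0052243° = 18.807″.

Δλ = 18.81″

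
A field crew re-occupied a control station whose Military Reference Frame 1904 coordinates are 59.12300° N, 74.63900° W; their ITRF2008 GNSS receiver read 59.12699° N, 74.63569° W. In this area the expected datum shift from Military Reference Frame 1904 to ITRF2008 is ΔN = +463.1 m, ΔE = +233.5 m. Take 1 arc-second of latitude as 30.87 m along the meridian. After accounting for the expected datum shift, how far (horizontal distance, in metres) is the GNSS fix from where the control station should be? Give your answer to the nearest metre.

49 m

Observed coordinate differences: Δφ = +0.00399°, Δλ = +0.00331°.
Converting to metres (1° lat = 111132 m, cos φ = 0.513197): observed ΔN = 443.4 m, observed ΔE = 188.8 m.
Subtracting the expected shift leaves a residual of 443.4 − (463.1) = -19.7 m north and 188.8 − (233.5) = -44.7 m east.
Residual distance = √((-19.7)² + (-44.7)²) = 48.9 m.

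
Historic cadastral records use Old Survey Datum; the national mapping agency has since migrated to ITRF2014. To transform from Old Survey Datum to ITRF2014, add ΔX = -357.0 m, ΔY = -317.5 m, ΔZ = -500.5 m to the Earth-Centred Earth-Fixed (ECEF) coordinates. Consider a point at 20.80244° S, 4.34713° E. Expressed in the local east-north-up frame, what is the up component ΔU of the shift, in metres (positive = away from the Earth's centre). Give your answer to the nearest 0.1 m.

ΔU = -177.5 m

At φ = -20.80244°, λ = 4.34713°: sin φ = -0.355147, cos φ = 0.934811, sin λ = 0.075799, cos λ = 0.997123.
ΔU = cos φ cos λ·ΔX + cos φ sin λ·ΔY + sin φ·ΔZ = (0.934811)(0.997123)(-357.0) + (0.934811)(0.075799)(-317.5) + (-0.355147)(-500.5) = -177.51 m.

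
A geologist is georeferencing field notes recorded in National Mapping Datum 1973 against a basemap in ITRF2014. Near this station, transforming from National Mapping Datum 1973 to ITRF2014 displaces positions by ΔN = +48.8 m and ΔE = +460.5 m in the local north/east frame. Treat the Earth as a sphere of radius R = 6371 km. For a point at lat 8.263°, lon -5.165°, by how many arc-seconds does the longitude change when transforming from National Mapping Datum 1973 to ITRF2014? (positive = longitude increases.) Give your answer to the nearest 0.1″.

At latitude 8.263°, cos φ = 0.989619.
One radian of longitude at latitude φ spans R cos φ, so Δλ = ΔE / (R cos φ) = 460.5 / (6371000 × 0.989619) = 7.3039e-05 rad = 15.065″.

Δλ = 15.1″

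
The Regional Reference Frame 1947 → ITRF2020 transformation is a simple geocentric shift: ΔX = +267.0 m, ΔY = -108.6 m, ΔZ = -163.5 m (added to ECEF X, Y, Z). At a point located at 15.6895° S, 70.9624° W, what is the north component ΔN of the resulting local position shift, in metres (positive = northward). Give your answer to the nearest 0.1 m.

At φ = -15.6895°, λ = -70.9624°: sin φ = -0.270424, cos φ = 0.962741, sin λ = -0.945305, cos λ = 0.326189.
ΔN = −sin φ cos λ·ΔX − sin φ sin λ·ΔY + cos φ·ΔZ = −(-0.270424)(0.326189)(267.0) − (-0.270424)(-0.945305)(-108.6) + (0.962741)(-163.5) = -106.09 m.

ΔN = -106.1 m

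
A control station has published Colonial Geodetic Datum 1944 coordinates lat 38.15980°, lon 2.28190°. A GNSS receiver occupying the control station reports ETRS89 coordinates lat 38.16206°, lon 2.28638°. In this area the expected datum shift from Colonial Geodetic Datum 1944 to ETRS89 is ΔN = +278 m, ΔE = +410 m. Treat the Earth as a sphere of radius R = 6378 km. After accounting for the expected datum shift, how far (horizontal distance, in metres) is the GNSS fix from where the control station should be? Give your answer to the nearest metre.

32 m

Observed coordinate differences: Δφ = +0.00226°, Δλ = +0.00448°.
Converting to metres (1° lat = 111317 m, cos φ = 0.786291): observed ΔN = 251.6 m, observed ΔE = 392.1 m.
Subtracting the expected shift leaves a residual of 251.6 − (278) = -26.4 m north and 392.1 − (410) = -17.9 m east.
Residual distance = √((-26.4)² + (-17.9)²) = 31.9 m.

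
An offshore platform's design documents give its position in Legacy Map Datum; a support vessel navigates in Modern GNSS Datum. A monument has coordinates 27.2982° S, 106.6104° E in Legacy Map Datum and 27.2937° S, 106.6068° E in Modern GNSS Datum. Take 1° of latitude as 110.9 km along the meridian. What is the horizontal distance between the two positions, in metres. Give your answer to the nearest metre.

Δφ = -27.2937° − -27.2982° = +0.0045°; Δλ = 106.6068° − 106.6104° = -0.0036°.
ΔN = Δφ × 110900 = 499.1 m; ΔE = Δλ × 110900 × cos(-27.2982°) = -0.0036 × 110900 × 0.888632 = -354.8 m.
Distance = √(ΔE² + ΔN²) = √((-354.8)² + 499.1²) = 612.3 m.

612 m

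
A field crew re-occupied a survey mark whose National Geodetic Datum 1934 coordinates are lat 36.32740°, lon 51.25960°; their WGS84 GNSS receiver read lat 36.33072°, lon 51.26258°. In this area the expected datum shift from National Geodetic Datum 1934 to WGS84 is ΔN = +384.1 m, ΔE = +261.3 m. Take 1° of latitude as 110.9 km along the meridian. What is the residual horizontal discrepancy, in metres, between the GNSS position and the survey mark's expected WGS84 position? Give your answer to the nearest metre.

Observed coordinate differences: Δφ = +0.00332°, Δλ = +0.00298°.
Converting to metres (1° lat = 110900 m, cos φ = 0.805645): observed ΔN = 368.2 m, observed ΔE = 266.3 m.
Subtracting the expected shift leaves a residual of 368.2 − (384.1) = -15.9 m north and 266.3 − (261.3) = 5.0 m east.
Residual distance = √((-15.9)² + 5.0²) = 16.7 m.

17 m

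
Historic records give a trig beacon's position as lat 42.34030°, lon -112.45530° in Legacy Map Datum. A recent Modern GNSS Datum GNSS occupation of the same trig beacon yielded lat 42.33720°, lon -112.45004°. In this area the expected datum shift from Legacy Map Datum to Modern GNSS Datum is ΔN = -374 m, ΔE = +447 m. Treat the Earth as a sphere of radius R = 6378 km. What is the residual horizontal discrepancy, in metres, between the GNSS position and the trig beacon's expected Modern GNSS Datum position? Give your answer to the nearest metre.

Observed coordinate differences: Δφ = -0.00310°, Δλ = +0.00526°.
Converting to metres (1° lat = 111317 m, cos φ = 0.739158): observed ΔN = -345.1 m, observed ΔE = 432.8 m.
Subtracting the expected shift leaves a residual of -345.1 − (-374) = 28.9 m north and 432.8 − (447) = -14.2 m east.
Residual distance = √(28.9² + (-14.2)²) = 32.2 m.

32 m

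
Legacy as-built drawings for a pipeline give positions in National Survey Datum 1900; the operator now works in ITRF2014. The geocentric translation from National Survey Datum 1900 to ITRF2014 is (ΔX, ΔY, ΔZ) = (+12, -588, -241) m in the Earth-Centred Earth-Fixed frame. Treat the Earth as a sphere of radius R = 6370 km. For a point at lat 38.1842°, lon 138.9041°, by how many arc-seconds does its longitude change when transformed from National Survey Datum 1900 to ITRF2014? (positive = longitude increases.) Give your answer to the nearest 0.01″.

Δλ = 17.93″

sin φ = 0.618192, cos φ = 0.786027, sin λ = 0.657321, cos λ = -0.753610.
East component: ΔE = −sin λ·ΔX + cos λ·ΔY = −(0.657321)(12) + (-0.753610)(-588) = 435.24 m.
1° of latitude spans πR/180 = 111177 m; at latitude φ, 1° of longitude spans that × cos φ = 87388.5 m, so Δλ = 435.24 / 87388.5 × 3600 = 17.930″.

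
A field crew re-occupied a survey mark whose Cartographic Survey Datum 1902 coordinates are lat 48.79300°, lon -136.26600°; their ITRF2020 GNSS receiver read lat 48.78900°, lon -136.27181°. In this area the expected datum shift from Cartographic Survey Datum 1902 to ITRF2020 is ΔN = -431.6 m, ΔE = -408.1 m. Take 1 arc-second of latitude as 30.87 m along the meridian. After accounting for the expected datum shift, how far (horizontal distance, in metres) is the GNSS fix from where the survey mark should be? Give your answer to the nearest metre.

Observed coordinate differences: Δφ = -0.00400°, Δλ = -0.00581°.
Converting to metres (1° lat = 111132 m, cos φ = 0.658781): observed ΔN = -444.5 m, observed ΔE = -425.4 m.
Subtracting the expected shift leaves a residual of -444.5 − (-431.6) = -12.9 m north and -425.4 − (-408.1) = -17.3 m east.
Residual distance = √((-12.9)² + (-17.3)²) = 21.6 m.

22 m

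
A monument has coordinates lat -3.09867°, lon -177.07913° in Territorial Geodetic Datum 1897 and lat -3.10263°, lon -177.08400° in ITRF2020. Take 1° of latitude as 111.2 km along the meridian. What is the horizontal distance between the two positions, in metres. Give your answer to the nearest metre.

Δφ = -3.10263° − -3.09867° = -0.00396°; Δλ = -177.08400° − -177.07913° = -0.00487°.
ΔN = Δφ × 111200 = -440.4 m; ΔE = Δλ × 111200 × cos(-3.09867°) = -0.00487 × 111200 × 0.998538 = -540.8 m.
Distance = √(ΔE² + ΔN²) = √((-540.8)² + (-440.4)²) = 697.4 m.

697 m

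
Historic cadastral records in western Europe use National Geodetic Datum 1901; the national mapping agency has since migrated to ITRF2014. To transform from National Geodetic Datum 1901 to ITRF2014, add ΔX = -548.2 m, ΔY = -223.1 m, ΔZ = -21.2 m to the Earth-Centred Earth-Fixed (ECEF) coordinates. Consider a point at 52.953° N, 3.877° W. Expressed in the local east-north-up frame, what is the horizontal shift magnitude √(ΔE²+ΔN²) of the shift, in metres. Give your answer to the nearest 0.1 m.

486.8 m

At φ = 52.953°, λ = -3.877°: sin φ = 0.798142, cos φ = 0.602470, sin λ = -0.067615, cos λ = 0.997712.
ΔE = −sin λ·ΔX + cos λ·ΔY = −(-0.067615)·(-548.2) + (0.997712)·(-223.1) = -259.66 m.
ΔN = −sin φ cos λ·ΔX − sin φ sin λ·ΔY + cos φ·ΔZ = −(0.798142)(0.997712)(-548.2) − (0.798142)(-0.067615)(-223.1) + (0.602470)(-21.2) = 411.73 m.
Horizontal magnitude = √(ΔE² + ΔN²) = √((-259.66)² + 411.73²) = 486.77 m.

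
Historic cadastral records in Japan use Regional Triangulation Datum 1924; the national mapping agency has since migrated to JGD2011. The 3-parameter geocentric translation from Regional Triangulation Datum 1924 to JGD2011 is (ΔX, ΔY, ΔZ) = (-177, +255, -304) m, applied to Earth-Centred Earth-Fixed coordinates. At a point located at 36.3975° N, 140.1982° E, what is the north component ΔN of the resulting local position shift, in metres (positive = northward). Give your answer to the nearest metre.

At φ = 36.3975°, λ = 140.1982°: sin φ = 0.593384, cos φ = 0.804920, sin λ = 0.640134, cos λ = -0.768263.
ΔN = −sin φ cos λ·ΔX − sin φ sin λ·ΔY + cos φ·ΔZ = −(0.593384)(-0.768263)(-177) − (0.593384)(0.640134)(255) + (0.804920)(-304) = -422.25 m.

ΔN = -422 m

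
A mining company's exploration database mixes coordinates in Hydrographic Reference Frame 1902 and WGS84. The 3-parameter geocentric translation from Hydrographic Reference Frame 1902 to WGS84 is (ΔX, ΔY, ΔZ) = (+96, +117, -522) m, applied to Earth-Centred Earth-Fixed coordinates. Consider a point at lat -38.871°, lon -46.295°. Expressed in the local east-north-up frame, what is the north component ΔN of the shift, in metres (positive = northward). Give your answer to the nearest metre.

The local north axis is (−sin φ cos λ, −sin φ sin λ, cos φ), giving ΔN = 41.627 − 53.080 − 406.409 = -417.86 m.

ΔN = -418 m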